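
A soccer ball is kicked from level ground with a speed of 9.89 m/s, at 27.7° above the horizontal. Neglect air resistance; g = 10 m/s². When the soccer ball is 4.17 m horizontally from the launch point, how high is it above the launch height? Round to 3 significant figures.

1.06 m

v_x = 9.89 cos 27.7° = 8.757 m/s, v_y0 = 9.89 sin 27.7° = 4.597 m/s.
Time to reach x = 4.17 m: t = x / v_x = 4.17 / 8.757 = 0.4762 s.
y = v_y0 t − ½ g t² = 4.597×0.4762 − 5.000×0.4762² = 1.06 m.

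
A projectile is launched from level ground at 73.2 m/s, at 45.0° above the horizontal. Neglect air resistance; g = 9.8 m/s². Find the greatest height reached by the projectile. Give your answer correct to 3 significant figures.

Vertical component of launch velocity: v_y = 73.2 sin 45.0° = 51.76 m/s.
At the highest point the vertical velocity is zero, so v_y² = 2 g h_max.
h_max = (51.76)² / (2 × 9.8) = 2679 / 19.60 = 137 m.

137 m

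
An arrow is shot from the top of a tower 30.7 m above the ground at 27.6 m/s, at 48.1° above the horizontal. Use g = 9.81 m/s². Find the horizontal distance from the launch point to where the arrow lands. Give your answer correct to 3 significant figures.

Components: v_x = 27.6 cos 48.1° = 18.43 m/s, v_y = 27.6 sin 48.1° = 20.54 m/s.
Vertical: 0 = 30.7 + 20.54 t − ½(9.81) t² ⇒ 4.905 t² − 20.54 t − 30.7 = 0.
t = [20.54 + √(421.9 + 602.3)] / 9.810 = 5.356 s.
Horizontal: R = v_x · t = 18.43 × 5.356 = 98.7 m.

98.7 m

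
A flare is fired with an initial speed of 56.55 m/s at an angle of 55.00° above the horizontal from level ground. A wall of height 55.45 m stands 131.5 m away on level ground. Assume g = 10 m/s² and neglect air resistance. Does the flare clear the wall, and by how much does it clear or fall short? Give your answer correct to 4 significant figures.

v_x = 56.55 cos 55.00° = 32.436 m/s; v_y0 = 56.55 sin 55.00° = 46.323 m/s.
Time to reach the wall: t = 131.5 / 32.436 = 4.0541 s.
Height at that point: y = 46.323×4.0541 − 5.000×4.0541² = 105.62 m.
That is 105.62 − 55.45 = 50.17 m above the top of the wall, so the flare clears it.

Yes — it clears the wall by 50.17 m.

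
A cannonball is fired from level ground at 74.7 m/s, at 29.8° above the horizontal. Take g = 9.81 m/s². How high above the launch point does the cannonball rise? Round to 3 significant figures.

Vertical component of launch velocity: v_y = 74.7 sin 29.8° = 37.12 m/s.
At the highest point the vertical velocity is zero, so v_y² = 2 g h_max.
h_max = (37.12)² / (2 × 9.81) = 1378 / 19.62 = 70.2 m.

70.2 m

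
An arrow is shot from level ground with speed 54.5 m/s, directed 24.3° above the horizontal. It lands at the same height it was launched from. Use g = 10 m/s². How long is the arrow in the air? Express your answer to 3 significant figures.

4.49 s

Vertical component: v_y = 54.5 sin 24.3° = 22.43 m/s.
For a projectile landing at launch height, time of flight is t = 2 v_y / g = 2 × 22.43 / 10 = 4.49 s.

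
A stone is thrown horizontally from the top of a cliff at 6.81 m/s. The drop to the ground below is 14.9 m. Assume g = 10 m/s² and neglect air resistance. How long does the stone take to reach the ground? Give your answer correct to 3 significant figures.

The horizontal speed doesn't affect the fall. With v_y0 = 0, h = ½ g t².
t = √(2 × 14.9 / 10) = √2.980 = 1.73 s.

1.73 s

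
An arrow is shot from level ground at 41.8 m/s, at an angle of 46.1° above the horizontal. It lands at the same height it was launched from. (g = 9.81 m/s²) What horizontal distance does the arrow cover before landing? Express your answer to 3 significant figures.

For level ground, R = v₀² sin(2θ) / g.
sin(2 × 46.1°) = sin 92.20° = 0.9993.
R = (41.8)² × 0.9993 / 9.81 = 178 m.

178 m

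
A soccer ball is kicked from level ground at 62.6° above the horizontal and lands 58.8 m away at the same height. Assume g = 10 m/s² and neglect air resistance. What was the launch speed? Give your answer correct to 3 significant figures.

On level ground, R = v₀² sin(2θ) / g, so v₀ = √(R g / sin 2θ).
sin(2 × 62.6°) = 0.8171.
v₀ = √(58.8 × 10 / 0.8171) = √719.6 = 26.8 m/s.

26.8 m/s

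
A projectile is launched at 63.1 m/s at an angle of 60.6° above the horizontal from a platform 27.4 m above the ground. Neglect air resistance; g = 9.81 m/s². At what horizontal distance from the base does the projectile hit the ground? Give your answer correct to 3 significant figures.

362 m

Components: v_x = 63.1 cos 60.6° = 30.98 m/s, v_y = 63.1 sin 60.6° = 54.97 m/s.
Vertical: 0 = 27.4 + 54.97 t − ½(9.81) t² ⇒ 4.905 t² − 54.97 t − 27.4 = 0.
t = [54.97 + √(3022 + 537.6)] / 9.810 = 11.69 s.
Horizontal: R = v_x · t = 30.98 × 11.69 = 362 m.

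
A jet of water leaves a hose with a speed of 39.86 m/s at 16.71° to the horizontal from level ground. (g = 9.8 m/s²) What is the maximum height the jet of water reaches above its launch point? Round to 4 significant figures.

6.702 m

Vertical component of launch velocity: v_y = 39.86 sin 16.71° = 11.461 m/s.
At the highest point the vertical velocity is zero, so v_y² = 2 g h_max.
h_max = (11.461)² / (2 × 9.8) = 131.35 / 19.60 = 6.702 m.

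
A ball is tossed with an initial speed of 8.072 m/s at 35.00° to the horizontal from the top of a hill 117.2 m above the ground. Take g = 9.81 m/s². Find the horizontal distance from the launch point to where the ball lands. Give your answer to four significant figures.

Components: v_x = 8.072 cos 35.00° = 6.6122 m/s, v_y = 8.072 sin 35.00° = 4.6299 m/s.
Vertical: 0 = 117.2 + 4.6299 t − ½(9.81) t² ⇒ 4.905 t² − 4.6299 t − 117.2 = 0.
t = [4.6299 + √(21.436 + 2299.5)] / 9.810 = 5.3829 s.
Horizontal: R = v_x · t = 6.6122 × 5.3829 = 35.59 m.

35.59 m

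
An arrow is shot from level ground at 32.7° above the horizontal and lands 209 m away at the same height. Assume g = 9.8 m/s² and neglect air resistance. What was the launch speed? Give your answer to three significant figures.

47.5 m/s

On level ground, R = v₀² sin(2θ) / g, so v₀ = √(R g / sin 2θ).
sin(2 × 32.7°) = 0.9092.
v₀ = √(209 × 9.8 / 0.9092) = √2253 = 47.5 m/s.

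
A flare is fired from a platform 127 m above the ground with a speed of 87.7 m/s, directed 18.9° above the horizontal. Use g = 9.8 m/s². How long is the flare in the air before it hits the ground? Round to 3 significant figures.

Vertical component: v_y = 87.7 sin 18.9° = 28.41 m/s.
Taking up as positive with launch at y = 127 m, landing at y = 0: 0 = 127 + 28.41 t − ½(9.8) t².
Solving 4.900 t² − 28.41 t − 127 = 0 gives t = [28.41 + √(28.41² + 4·4.900·127)] / 9.800 = 8.76 s.

8.76 s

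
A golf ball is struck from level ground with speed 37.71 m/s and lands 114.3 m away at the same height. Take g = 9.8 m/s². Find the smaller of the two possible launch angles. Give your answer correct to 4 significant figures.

Level-ground range: R = v₀² sin(2θ)/g ⇒ sin 2θ = R g / v₀² = 114.3×9.8/37.71² = 0.7877.
2θ = arcsin(0.7877) = 51.971° or 180° − 51.971° = 128.029°.
So θ = 25.99° or θ = 64.01°.

25.99°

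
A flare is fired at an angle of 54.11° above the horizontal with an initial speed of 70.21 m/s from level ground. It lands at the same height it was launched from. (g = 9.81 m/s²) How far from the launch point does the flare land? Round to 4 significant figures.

477.3 m

Components: v_x = 70.21 cos 54.11° = 41.159 m/s, v_y = 70.21 sin 54.11° = 56.880 m/s.
Time of flight (same landing height): t = 2 v_y / g = 2 × 56.880 / 9.81 = 11.596 s.
Range: R = v_x · t = 41.159 × 11.596 = 477.3 m.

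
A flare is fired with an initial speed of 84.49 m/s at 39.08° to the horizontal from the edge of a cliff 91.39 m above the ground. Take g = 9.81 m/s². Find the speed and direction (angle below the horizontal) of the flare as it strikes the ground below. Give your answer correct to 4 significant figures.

v_x = 84.49 cos 39.08° = 65.587 m/s (constant).
|v_y| at impact = √((53.263)² + 2×9.81×91.39) = 68.044 m/s.
Speed = √(65.587² + 68.044²) = 94.51 m/s; angle = arctan(68.044/65.587) = 46.05° below horizontal.

94.51 m/s at 46.05° below the horizontal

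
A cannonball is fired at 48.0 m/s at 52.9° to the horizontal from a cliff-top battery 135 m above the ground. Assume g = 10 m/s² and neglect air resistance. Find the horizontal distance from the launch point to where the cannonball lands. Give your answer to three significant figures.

Components: v_x = 48.0 cos 52.9° = 28.95 m/s, v_y = 48.0 sin 52.9° = 38.28 m/s.
Vertical: 0 = 135 + 38.28 t − ½(10) t² ⇒ 5.000 t² − 38.28 t − 135 = 0.
t = [38.28 + √(1465 + 2700)] / 10.00 = 10.28 s.
Horizontal: R = v_x · t = 28.95 × 10.28 = 298 m.

298 m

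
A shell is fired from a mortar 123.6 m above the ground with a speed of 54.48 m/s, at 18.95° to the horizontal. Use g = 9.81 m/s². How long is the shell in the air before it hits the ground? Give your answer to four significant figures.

7.137 s

Vertical component: v_y = 54.48 sin 18.95° = 17.692 m/s.
Taking up as positive with launch at y = 123.6 m, landing at y = 0: 0 = 123.6 + 17.692 t − ½(9.81) t².
Solving 4.905 t² − 17.692 t − 123.6 = 0 gives t = [17.692 + √(17.692² + 4·4.905·123.6)] / 9.810 = 7.137 s.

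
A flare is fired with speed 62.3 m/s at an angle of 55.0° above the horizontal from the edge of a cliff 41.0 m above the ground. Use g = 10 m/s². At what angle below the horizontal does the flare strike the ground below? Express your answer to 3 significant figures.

v_x = 62.3 cos 55.0° = 35.73 m/s.
At impact |v_y| = √(v_y0² + 2 g h) = √(51.03² + 2×10×41.0) = 58.52 m/s.
Angle below horizontal = arctan(|v_y| / v_x) = arctan(58.52 / 35.73) = 58.6°.

58.6°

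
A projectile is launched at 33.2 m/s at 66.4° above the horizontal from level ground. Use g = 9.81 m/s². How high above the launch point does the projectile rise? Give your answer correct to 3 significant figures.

Vertical component of launch velocity: v_y = 33.2 sin 66.4° = 30.42 m/s.
At the highest point the vertical velocity is zero, so v_y² = 2 g h_max.
h_max = (30.42)² / (2 × 9.81) = 925.4 / 19.62 = 47.2 m.

47.2 m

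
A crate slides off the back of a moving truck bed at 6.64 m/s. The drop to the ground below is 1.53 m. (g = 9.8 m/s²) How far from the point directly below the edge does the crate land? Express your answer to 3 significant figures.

Initial vertical velocity is zero, so the fall time comes from h = ½ g t²: t = √(2 × 1.53 / 9.8) = 0.5588 s.
Horizontal motion is uniform at 6.64 m/s, so x = 6.64 × 0.5588 = 3.71 m.

3.71 m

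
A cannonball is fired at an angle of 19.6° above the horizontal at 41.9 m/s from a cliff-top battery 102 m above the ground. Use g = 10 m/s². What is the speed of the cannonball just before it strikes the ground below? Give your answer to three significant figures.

v_x = 41.9 cos 19.6° = 39.47 m/s is unchanged throughout.
For the vertical component, v_y² = v_y0² + 2 g h = (14.06)² + 2×10×102 = 2238, so |v_y| = 47.31 m/s.
Impact speed = √(v_x² + v_y²) = √(1558 + 2238) = 61.6 m/s.

61.6 m/s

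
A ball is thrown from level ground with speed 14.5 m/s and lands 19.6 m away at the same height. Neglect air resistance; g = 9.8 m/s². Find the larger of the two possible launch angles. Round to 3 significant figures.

57.0°

Level-ground range: R = v₀² sin(2θ)/g ⇒ sin 2θ = R g / v₀² = 19.6×9.8/14.5² = 0.9136.
2θ = arcsin(0.9136) = 66.01° or 180° − 66.01° = 113.99°.
So θ = 33.0° or θ = 57.0°.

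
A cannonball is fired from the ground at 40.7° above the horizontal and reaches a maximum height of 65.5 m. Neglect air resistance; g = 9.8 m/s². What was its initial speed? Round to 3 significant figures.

54.9 m/s

At maximum height v_y = 0, so (v₀ sin θ)² = 2 g H.
v₀ sin 40.7° = √(2 × 9.8 × 65.5) = 35.83 m/s.
v₀ = 35.83 / sin 40.7° = 35.83 / 0.6521 = 54.9 m/s.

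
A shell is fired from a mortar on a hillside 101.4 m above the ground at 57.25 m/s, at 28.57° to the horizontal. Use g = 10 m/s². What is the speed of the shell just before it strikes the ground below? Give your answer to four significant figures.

v_x = 57.25 cos 28.57° = 50.279 m/s is unchanged throughout.
For the vertical component, v_y² = v_y0² + 2 g h = (27.379)² + 2×10×101.4 = 2777.6, so |v_y| = 52.703 m/s.
Impact speed = √(v_x² + v_y²) = √(2528.0 + 2777.6) = 72.84 m/s.

72.84 m/s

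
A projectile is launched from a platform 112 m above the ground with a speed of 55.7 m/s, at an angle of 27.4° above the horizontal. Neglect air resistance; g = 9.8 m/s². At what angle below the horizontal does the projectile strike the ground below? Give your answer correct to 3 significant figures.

47.2°

v_x = 55.7 cos 27.4° = 49.45 m/s.
At impact |v_y| = √(v_y0² + 2 g h) = √(25.63² + 2×9.8×112) = 53.41 m/s.
Angle below horizontal = arctan(|v_y| / v_x) = arctan(53.41 / 49.45) = 47.2°.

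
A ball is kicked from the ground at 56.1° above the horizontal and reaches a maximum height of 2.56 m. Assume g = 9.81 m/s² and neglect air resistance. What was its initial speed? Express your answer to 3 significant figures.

8.54 m/s

At maximum height v_y = 0, so (v₀ sin θ)² = 2 g H.
v₀ sin 56.1° = √(2 × 9.81 × 2.56) = 7.087 m/s.
v₀ = 7.087 / sin 56.1° = 7.087 / 0.8300 = 8.54 m/s.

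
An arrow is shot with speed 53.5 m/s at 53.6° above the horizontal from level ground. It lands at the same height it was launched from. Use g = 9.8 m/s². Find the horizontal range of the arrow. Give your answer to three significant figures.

279 m

Components: v_x = 53.5 cos 53.6° = 31.75 m/s, v_y = 53.5 sin 53.6° = 43.06 m/s.
Time of flight (same landing height): t = 2 v_y / g = 2 × 43.06 / 9.8 = 8.788 s.
Range: R = v_x · t = 31.75 × 8.788 = 279 m.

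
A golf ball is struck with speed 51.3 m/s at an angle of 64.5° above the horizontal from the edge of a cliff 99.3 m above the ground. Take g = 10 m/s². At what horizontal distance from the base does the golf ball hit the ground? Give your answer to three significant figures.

Components: v_x = 51.3 cos 64.5° = 22.09 m/s, v_y = 51.3 sin 64.5° = 46.30 m/s.
Vertical: 0 = 99.3 + 46.30 t − ½(10) t² ⇒ 5.000 t² − 46.30 t − 99.3 = 0.
t = [46.30 + √(2144 + 1986)] / 10.00 = 11.06 s.
Horizontal: R = v_x · t = 22.09 × 11.06 = 244 m.

244 m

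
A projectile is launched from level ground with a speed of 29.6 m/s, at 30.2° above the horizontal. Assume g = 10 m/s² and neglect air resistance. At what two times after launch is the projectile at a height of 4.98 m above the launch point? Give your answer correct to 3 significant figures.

0.384 s and 2.59 s

v_y0 = 29.6 sin 30.2° = 14.89 m/s.
Set y = v_y0 t − ½ g t² = 4.98: 5.000 t² − 14.89 t + 4.98 = 0.
t = [14.89 ± √(221.7 − 99.60)] / 10 = (14.89 ± 11.05) / 10, giving t = 0.384 s or t = 2.59 s.
So the projectile is at 4.98 m at t = 0.384 s (rising) and t = 2.59 s (falling).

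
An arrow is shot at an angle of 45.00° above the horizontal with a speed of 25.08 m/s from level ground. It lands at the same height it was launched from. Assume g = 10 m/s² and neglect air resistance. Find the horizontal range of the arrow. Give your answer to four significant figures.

62.90 m

Components: v_x = 25.08 cos 45.00° = 17.734 m/s, v_y = 25.08 sin 45.00° = 17.734 m/s.
Time of flight (same landing height): t = 2 v_y / g = 2 × 17.734 / 10 = 3.5468 s.
Range: R = v_x · t = 17.734 × 3.5468 = 62.90 m.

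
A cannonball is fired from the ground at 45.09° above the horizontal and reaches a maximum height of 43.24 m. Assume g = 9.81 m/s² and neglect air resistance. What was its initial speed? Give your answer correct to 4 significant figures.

41.13 m/s

At maximum height v_y = 0, so (v₀ sin θ)² = 2 g H.
v₀ sin 45.09° = √(2 × 9.81 × 43.24) = 29.127 m/s.
v₀ = 29.127 / sin 45.09° = 29.127 / 0.7082 = 41.13 m/s.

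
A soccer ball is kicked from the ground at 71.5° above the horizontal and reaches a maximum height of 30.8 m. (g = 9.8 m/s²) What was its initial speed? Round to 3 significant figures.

At maximum height v_y = 0, so (v₀ sin θ)² = 2 g H.
v₀ sin 71.5° = √(2 × 9.8 × 30.8) = 24.57 m/s.
v₀ = 24.57 / sin 71.5° = 24.57 / 0.9483 = 25.9 m/s.

25.9 m/s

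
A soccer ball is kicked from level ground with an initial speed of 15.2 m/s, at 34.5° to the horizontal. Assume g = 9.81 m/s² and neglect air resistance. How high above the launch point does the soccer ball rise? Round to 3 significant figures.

Vertical component of launch velocity: v_y = 15.2 sin 34.5° = 8.609 m/s.
At the highest point the vertical velocity is zero, so v_y² = 2 g h_max.
h_max = (8.609)² / (2 × 9.81) = 74.11 / 19.62 = 3.78 m.

3.78 m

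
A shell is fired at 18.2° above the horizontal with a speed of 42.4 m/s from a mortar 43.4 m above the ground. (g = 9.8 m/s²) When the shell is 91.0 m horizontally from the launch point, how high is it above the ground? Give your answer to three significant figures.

48.3 m

v_x = 42.4 cos 18.2° = 40.28 m/s, v_y0 = 42.4 sin 18.2° = 13.24 m/s.
Time to reach x = 91.0 m: t = x / v_x = 91.0 / 40.28 = 2.259 s.
y = 43.4 + v_y0 t − ½ g t² = 43.4 + 13.24×2.259 − 4.900×2.259² = 48.3 m.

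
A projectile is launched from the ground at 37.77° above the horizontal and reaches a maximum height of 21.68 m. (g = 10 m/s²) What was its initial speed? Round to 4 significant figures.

At maximum height v_y = 0, so (v₀ sin θ)² = 2 g H.
v₀ sin 37.77° = √(2 × 10 × 21.68) = 20.823 m/s.
v₀ = 20.823 / sin 37.77° = 20.823 / 0.6125 = 34.00 m/s.

34.00 m/s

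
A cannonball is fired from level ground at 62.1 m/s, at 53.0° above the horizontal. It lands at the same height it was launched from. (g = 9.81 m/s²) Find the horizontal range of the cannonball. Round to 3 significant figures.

For level ground, R = v₀² sin(2θ) / g.
sin(2 × 53.0°) = sin 106.0° = 0.9613.
R = (62.1)² × 0.9613 / 9.81 = 378 m.

378 m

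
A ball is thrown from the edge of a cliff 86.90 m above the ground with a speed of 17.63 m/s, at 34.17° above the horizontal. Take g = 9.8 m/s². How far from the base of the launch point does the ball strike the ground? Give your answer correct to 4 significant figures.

77.91 m

Components: v_x = 17.63 cos 34.17° = 14.587 m/s, v_y = 17.63 sin 34.17° = 9.9019 m/s.
Vertical: 0 = 86.90 + 9.9019 t − ½(9.8) t² ⇒ 4.900 t² − 9.9019 t − 86.90 = 0.
t = [9.9019 + √(98.048 + 1703.2)] / 9.800 = 5.3411 s.
Horizontal: R = v_x · t = 14.587 × 5.3411 = 77.91 m.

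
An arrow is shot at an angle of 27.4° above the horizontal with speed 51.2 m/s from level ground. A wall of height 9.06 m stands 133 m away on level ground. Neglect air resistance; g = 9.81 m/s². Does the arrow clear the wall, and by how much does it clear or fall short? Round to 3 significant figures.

Yes — it clears the wall by 17.9 m.

v_x = 51.2 cos 27.4° = 45.46 m/s; v_y0 = 51.2 sin 27.4° = 23.56 m/s.
Time to reach the wall: t = 133 / 45.46 = 2.926 s.
Height at that point: y = 23.56×2.926 − 4.905×2.926² = 26.94 m.
That is 26.94 − 9.06 = 17.9 m above the top of the wall, so the arrow clears it.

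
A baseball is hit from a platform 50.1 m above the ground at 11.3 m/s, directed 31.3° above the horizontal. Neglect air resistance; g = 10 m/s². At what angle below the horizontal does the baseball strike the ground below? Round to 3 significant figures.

73.3°

v_x = 11.3 cos 31.3° = 9.655 m/s.
At impact |v_y| = √(v_y0² + 2 g h) = √(5.871² + 2×10×50.1) = 32.19 m/s.
Angle below horizontal = arctan(|v_y| / v_x) = arctan(32.19 / 9.655) = 73.3°.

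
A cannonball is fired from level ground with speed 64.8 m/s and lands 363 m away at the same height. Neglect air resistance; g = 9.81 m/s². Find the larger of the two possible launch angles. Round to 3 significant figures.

61.0°

Level-ground range: R = v₀² sin(2θ)/g ⇒ sin 2θ = R g / v₀² = 363×9.81/64.8² = 0.8481.
2θ = arcsin(0.8481) = 58.01° or 180° − 58.01° = 121.99°.
So θ = 29.0° or θ = 61.0°.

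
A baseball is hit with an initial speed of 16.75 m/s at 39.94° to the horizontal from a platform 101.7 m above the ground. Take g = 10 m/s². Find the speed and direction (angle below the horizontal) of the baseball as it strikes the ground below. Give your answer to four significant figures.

v_x = 16.75 cos 39.94° = 12.843 m/s (constant).
|v_y| at impact = √((10.753)² + 2×10×101.7) = 46.364 m/s.
Speed = √(12.843² + 46.364²) = 48.11 m/s; angle = arctan(46.364/12.843) = 74.52° below horizontal.

48.11 m/s at 74.52° below the horizontal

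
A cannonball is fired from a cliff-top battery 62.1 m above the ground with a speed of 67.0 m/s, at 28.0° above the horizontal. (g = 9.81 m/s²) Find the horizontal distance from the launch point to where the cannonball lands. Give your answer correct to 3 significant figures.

Components: v_x = 67.0 cos 28.0° = 59.16 m/s, v_y = 67.0 sin 28.0° = 31.45 m/s.
Vertical: 0 = 62.1 + 31.45 t − ½(9.81) t² ⇒ 4.905 t² − 31.45 t − 62.1 = 0.
t = [31.45 + √(989.1 + 1218)] / 9.810 = 7.995 s.
Horizontal: R = v_x · t = 59.16 × 7.995 = 473 m.

473 m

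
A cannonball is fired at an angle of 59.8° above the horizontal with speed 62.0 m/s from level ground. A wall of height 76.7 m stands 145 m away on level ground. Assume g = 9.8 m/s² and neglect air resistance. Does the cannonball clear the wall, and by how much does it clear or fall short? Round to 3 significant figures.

v_x = 62.0 cos 59.8° = 31.19 m/s; v_y0 = 62.0 sin 59.8° = 53.59 m/s.
Time to reach the wall: t = 145 / 31.19 = 4.649 s.
Height at that point: y = 53.59×4.649 − 4.900×4.649² = 143.2 m.
That is 143.2 − 76.7 = 66.5 m above the top of the wall, so the cannonball clears it.

Yes — it clears the wall by 66.5 m.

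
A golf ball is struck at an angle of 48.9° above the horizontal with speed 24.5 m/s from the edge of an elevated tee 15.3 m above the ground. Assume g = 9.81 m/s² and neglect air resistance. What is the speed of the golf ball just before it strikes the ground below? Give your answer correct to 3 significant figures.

30.0 m/s

v_x = 24.5 cos 48.9° = 16.11 m/s is unchanged throughout.
For the vertical component, v_y² = v_y0² + 2 g h = (18.46)² + 2×9.81×15.3 = 641.0, so |v_y| = 25.32 m/s.
Impact speed = √(v_x² + v_y²) = √(259.5 + 641.0) = 30.0 m/s.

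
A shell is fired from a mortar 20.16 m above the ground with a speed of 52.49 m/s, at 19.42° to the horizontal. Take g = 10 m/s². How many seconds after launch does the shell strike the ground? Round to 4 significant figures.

4.406 s

Vertical component: v_y = 52.49 sin 19.42° = 17.452 m/s.
Taking up as positive with launch at y = 20.16 m, landing at y = 0: 0 = 20.16 + 17.452 t − ½(10) t².
Solving 5.000 t² − 17.452 t − 20.16 = 0 gives t = [17.452 + √(17.452² + 4·5.000·20.16)] / 10.00 = 4.406 s.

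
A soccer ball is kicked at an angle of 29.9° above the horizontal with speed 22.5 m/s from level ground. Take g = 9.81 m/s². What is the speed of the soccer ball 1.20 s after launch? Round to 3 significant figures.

19.5 m/s

v_x = 22.5 cos 29.9° = 19.51 m/s (constant).
v_y(t) = 22.5 sin 29.9° − g t = 11.22 − 9.81 × 1.20 = -0.5520 m/s.
Speed = √(v_x² + v_y²) = √(380.6 + 0.3047) = 19.5 m/s.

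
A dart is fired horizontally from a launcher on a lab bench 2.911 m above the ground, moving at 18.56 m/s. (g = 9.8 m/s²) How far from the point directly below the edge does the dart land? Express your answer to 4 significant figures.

14.31 m

Initial vertical velocity is zero, so the fall time comes from h = ½ g t²: t = √(2 × 2.911 / 9.8) = 0.77077 s.
Horizontal motion is uniform at 18.56 m/s, so x = 18.56 × 0.77077 = 14.31 m.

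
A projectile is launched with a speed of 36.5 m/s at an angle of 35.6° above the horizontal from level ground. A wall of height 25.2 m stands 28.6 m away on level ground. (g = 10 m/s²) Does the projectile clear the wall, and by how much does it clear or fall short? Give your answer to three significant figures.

v_x = 36.5 cos 35.6° = 29.68 m/s; v_y0 = 36.5 sin 35.6° = 21.25 m/s.
Time to reach the wall: t = 28.6 / 29.68 = 0.9636 s.
Height at that point: y = 21.25×0.9636 − 5.000×0.9636² = 15.83 m.
That is 25.2 − 15.83 = 9.37 m below the top of the wall, so the projectile does not clear it.

No — it falls 9.37 m short of clearing the wall.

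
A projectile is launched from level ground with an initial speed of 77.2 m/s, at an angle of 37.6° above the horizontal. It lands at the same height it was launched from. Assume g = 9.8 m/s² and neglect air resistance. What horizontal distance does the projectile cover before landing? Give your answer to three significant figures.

588 m

For level ground, R = v₀² sin(2θ) / g.
sin(2 × 37.6°) = sin 75.20° = 0.9668.
R = (77.2)² × 0.9668 / 9.8 = 588 m.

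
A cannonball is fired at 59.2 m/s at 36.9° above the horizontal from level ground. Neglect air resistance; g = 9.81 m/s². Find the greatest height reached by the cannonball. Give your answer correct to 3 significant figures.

Vertical component of launch velocity: v_y = 59.2 sin 36.9° = 35.54 m/s.
At the highest point the vertical velocity is zero, so v_y² = 2 g h_max.
h_max = (35.54)² / (2 × 9.81) = 1263 / 19.62 = 64.4 m.

64.4 m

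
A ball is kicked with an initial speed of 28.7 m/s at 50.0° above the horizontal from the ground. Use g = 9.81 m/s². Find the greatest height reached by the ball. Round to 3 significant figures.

24.6 m

Vertical component of launch velocity: v_y = 28.7 sin 50.0° = 21.99 m/s.
At the highest point the vertical velocity is zero, so v_y² = 2 g h_max.
h_max = (21.99)² / (2 × 9.81) = 483.6 / 19.62 = 24.6 m.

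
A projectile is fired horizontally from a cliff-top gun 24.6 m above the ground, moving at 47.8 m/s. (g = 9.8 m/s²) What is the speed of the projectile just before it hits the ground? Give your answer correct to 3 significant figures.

Fall time: t = √(2 × 24.6 / 9.8) = 2.241 s.
At impact: v_x = 47.8 m/s (unchanged), v_y = g t = 9.8 × 2.241 = 21.96 m/s.
Speed = √(v_x² + v_y²) = √(2285 + 482.2) = 52.6 m/s.

52.6 m/s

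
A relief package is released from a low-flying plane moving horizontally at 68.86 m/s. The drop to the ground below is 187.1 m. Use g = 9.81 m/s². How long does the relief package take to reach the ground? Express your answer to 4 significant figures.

The horizontal speed doesn't affect the fall. With v_y0 = 0, h = ½ g t².
t = √(2 × 187.1 / 9.81) = √38.145 = 6.176 s.

6.176 s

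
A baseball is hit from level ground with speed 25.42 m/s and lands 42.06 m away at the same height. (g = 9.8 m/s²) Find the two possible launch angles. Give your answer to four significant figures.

19.82° and 70.18°

Level-ground range: R = v₀² sin(2θ)/g ⇒ sin 2θ = R g / v₀² = 42.06×9.8/25.42² = 0.6379.
2θ = arcsin(0.6379) = 39.635° or 180° − 39.635° = 140.365°.
So θ = 19.82° or θ = 70.18°.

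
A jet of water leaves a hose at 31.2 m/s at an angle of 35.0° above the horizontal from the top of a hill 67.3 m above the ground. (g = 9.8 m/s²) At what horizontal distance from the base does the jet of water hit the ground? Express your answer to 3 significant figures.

152 m

Components: v_x = 31.2 cos 35.0° = 25.56 m/s, v_y = 31.2 sin 35.0° = 17.90 m/s.
Vertical: 0 = 67.3 + 17.90 t − ½(9.8) t² ⇒ 4.900 t² − 17.90 t − 67.3 = 0.
t = [17.90 + √(320.4 + 1319)] / 9.800 = 5.958 s.
Horizontal: R = v_x · t = 25.56 × 5.958 = 152 m.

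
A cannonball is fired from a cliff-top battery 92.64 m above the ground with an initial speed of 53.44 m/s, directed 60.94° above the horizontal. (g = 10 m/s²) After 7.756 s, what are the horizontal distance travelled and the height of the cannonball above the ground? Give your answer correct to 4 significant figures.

x = 201.3 m, y = 154.2 m

v_x = 53.44 cos 60.94° = 25.957 m/s; v_y0 = 53.44 sin 60.94° = 46.713 m/s.
x = v_x t = 25.957 × 7.756 = 201.3 m.
y = 92.64 + v_y0 t − ½ g t² = 154.2 m.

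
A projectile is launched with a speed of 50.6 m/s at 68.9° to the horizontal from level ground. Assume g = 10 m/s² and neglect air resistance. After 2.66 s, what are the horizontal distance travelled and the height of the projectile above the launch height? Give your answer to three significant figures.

v_x = 50.6 cos 68.9° = 18.22 m/s; v_y0 = 50.6 sin 68.9° = 47.21 m/s.
x = v_x t = 18.22 × 2.66 = 48.5 m.
y = v_y0 t − ½ g t² = 47.21×2.66 − 5.000×2.66² = 90.2 m.

x = 48.5 m, y = 90.2 m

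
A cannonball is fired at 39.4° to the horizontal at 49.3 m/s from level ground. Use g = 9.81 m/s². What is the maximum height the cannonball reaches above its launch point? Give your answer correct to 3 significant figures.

Vertical component of launch velocity: v_y = 49.3 sin 39.4° = 31.29 m/s.
At the highest point the vertical velocity is zero, so v_y² = 2 g h_max.
h_max = (31.29)² / (2 × 9.81) = 979.1 / 19.62 = 49.9 m.

49.9 m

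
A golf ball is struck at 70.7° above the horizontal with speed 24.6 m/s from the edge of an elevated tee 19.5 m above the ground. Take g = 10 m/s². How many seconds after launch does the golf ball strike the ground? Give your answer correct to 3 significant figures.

5.37 s

Vertical component: v_y = 24.6 sin 70.7° = 23.22 m/s.
Taking up as positive with launch at y = 19.5 m, landing at y = 0: 0 = 19.5 + 23.22 t − ½(10) t².
Solving 5.000 t² − 23.22 t − 19.5 = 0 gives t = [23.22 + √(23.22² + 4·5.000·19.5)] / 10.00 = 5.37 s.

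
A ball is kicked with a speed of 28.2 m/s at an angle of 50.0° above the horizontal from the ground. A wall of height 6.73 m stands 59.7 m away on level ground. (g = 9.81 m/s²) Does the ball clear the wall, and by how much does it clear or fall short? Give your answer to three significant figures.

v_x = 28.2 cos 50.0° = 18.13 m/s; v_y0 = 28.2 sin 50.0° = 21.60 m/s.
Time to reach the wall: t = 59.7 / 18.13 = 3.293 s.
Height at that point: y = 21.60×3.293 − 4.905×3.293² = 17.94 m.
That is 17.94 − 6.73 = 11.2 m above the top of the wall, so the ball clears it.

Yes — it clears the wall by 11.2 m.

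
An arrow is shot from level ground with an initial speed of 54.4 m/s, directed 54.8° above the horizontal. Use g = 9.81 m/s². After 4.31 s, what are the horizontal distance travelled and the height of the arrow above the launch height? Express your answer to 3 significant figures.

x = 135 m, y = 100 m

v_x = 54.4 cos 54.8° = 31.36 m/s; v_y0 = 54.4 sin 54.8° = 44.45 m/s.
x = v_x t = 31.36 × 4.31 = 135 m.
y = v_y0 t − ½ g t² = 44.45×4.31 − 4.905×4.31² = 100 m.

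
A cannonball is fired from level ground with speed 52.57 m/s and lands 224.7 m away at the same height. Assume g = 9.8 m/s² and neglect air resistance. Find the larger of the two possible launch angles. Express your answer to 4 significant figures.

63.59°

Level-ground range: R = v₀² sin(2θ)/g ⇒ sin 2θ = R g / v₀² = 224.7×9.8/52.57² = 0.7968.
2θ = arcsin(0.7968) = 52.826° or 180° − 52.826° = 127.174°.
So θ = 26.41° or θ = 63.59°.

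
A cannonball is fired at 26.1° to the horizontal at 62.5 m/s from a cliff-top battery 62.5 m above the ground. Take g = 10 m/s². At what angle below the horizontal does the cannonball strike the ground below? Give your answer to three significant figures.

38.6°

v_x = 62.5 cos 26.1° = 56.13 m/s.
At impact |v_y| = √(v_y0² + 2 g h) = √(27.50² + 2×10×62.5) = 44.79 m/s.
Angle below horizontal = arctan(|v_y| / v_x) = arctan(44.79 / 56.13) = 38.6°.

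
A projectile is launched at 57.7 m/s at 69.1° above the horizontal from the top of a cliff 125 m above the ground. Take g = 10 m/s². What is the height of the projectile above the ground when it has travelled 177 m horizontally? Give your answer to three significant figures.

v_x = 57.7 cos 69.1° = 20.58 m/s, v_y0 = 57.7 sin 69.1° = 53.90 m/s.
Time to reach x = 177 m: t = x / v_x = 177 / 20.58 = 8.601 s.
y = 125 + v_y0 t − ½ g t² = 125 + 53.90×8.601 − 5.000×8.601² = 219 m.

219 m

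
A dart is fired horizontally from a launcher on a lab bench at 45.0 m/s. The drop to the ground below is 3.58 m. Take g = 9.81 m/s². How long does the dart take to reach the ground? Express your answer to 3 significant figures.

0.854 s

The horizontal speed doesn't affect the fall. With v_y0 = 0, h = ½ g t².
t = √(2 × 3.58 / 9.81) = √0.7299 = 0.854 s.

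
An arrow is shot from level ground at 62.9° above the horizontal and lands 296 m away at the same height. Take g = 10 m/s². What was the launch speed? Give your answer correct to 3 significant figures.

On level ground, R = v₀² sin(2θ) / g, so v₀ = √(R g / sin 2θ).
sin(2 × 62.9°) = 0.8111.
v₀ = √(296 × 10 / 0.8111) = √3649 = 60.4 m/s.

60.4 m/s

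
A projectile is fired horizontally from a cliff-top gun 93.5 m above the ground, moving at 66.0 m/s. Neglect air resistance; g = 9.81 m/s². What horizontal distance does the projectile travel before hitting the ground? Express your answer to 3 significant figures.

Initial vertical velocity is zero, so the fall time comes from h = ½ g t²: t = √(2 × 93.5 / 9.81) = 4.366 s.
Horizontal motion is uniform at 66.0 m/s, so x = 66.0 × 4.366 = 288 m.

288 m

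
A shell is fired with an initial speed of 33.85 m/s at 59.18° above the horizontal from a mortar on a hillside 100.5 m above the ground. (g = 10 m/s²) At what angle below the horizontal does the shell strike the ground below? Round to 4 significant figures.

72.02°

v_x = 33.85 cos 59.18° = 17.343 m/s.
At impact |v_y| = √(v_y0² + 2 g h) = √(29.070² + 2×10×100.5) = 53.433 m/s.
Angle below horizontal = arctan(|v_y| / v_x) = arctan(53.433 / 17.343) = 72.02°.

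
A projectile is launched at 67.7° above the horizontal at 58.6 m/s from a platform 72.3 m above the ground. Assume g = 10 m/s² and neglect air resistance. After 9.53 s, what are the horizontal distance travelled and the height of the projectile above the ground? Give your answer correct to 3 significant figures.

x = 212 m, y = 135 m

v_x = 58.6 cos 67.7° = 22.24 m/s; v_y0 = 58.6 sin 67.7° = 54.22 m/s.
x = v_x t = 22.24 × 9.53 = 212 m.
y = 72.3 + v_y0 t − ½ g t² = 135 m.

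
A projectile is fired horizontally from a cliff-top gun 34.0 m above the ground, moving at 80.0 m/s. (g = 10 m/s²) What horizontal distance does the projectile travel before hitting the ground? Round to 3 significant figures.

Initial vertical velocity is zero, so the fall time comes from h = ½ g t²: t = √(2 × 34.0 / 10) = 2.608 s.
Horizontal motion is uniform at 80.0 m/s, so x = 80.0 × 2.608 = 209 m.

209 m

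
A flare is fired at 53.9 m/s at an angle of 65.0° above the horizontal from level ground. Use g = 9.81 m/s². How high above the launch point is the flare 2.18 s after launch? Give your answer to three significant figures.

83.2 m

v_y0 = 53.9 sin 65.0° = 48.85 m/s.
y(t) = v_y0 t − ½ g t² = 48.85×2.18 − 4.905×2.18² = 83.2 m.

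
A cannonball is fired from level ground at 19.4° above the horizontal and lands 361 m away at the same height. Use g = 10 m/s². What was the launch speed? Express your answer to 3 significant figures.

75.9 m/s

On level ground, R = v₀² sin(2θ) / g, so v₀ = √(R g / sin 2θ).
sin(2 × 19.4°) = 0.6266.
v₀ = √(361 × 10 / 0.6266) = √5761 = 75.9 m/s.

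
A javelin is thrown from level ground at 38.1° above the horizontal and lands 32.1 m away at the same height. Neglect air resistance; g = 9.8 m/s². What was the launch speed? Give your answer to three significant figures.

18.0 m/s

On level ground, R = v₀² sin(2θ) / g, so v₀ = √(R g / sin 2θ).
sin(2 × 38.1°) = 0.9711.
v₀ = √(32.1 × 9.8 / 0.9711) = √323.9 = 18.0 m/s.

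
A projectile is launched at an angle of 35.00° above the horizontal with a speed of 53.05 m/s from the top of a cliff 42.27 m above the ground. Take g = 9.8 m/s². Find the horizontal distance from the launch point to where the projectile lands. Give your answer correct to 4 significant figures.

Components: v_x = 53.05 cos 35.00° = 43.456 m/s, v_y = 53.05 sin 35.00° = 30.428 m/s.
Vertical: 0 = 42.27 + 30.428 t − ½(9.8) t² ⇒ 4.900 t² − 30.428 t − 42.27 = 0.
t = [30.428 + √(925.86 + 828.49)] / 9.800 = 7.3789 s.
Horizontal: R = v_x · t = 43.456 × 7.3789 = 320.7 m.

320.7 m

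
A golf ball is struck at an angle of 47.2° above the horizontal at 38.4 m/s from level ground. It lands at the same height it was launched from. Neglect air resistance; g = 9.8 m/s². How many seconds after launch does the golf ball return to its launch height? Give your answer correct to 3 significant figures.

Vertical component: v_y = 38.4 sin 47.2° = 28.18 m/s.
For a projectile landing at launch height, time of flight is t = 2 v_y / g = 2 × 28.18 / 9.8 = 5.75 s.

5.75 s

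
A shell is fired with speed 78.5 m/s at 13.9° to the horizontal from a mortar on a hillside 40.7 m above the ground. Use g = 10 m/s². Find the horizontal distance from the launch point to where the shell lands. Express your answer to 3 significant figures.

404 m

Components: v_x = 78.5 cos 13.9° = 76.20 m/s, v_y = 78.5 sin 13.9° = 18.86 m/s.
Vertical: 0 = 40.7 + 18.86 t − ½(10) t² ⇒ 5.000 t² − 18.86 t − 40.7 = 0.
t = [18.86 + √(355.7 + 814.0)] / 10.00 = 5.306 s.
Horizontal: R = v_x · t = 76.20 × 5.306 = 404 m.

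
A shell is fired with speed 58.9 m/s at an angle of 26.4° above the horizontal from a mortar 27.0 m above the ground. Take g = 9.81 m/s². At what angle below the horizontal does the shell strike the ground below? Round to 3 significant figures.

v_x = 58.9 cos 26.4° = 52.76 m/s.
At impact |v_y| = √(v_y0² + 2 g h) = √(26.19² + 2×9.81×27.0) = 34.87 m/s.
Angle below horizontal = arctan(|v_y| / v_x) = arctan(34.87 / 52.76) = 33.5°.

33.5°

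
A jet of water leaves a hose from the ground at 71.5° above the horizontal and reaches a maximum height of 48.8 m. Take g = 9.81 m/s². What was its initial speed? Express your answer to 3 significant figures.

At maximum height v_y = 0, so (v₀ sin θ)² = 2 g H.
v₀ sin 71.5° = √(2 × 9.81 × 48.8) = 30.94 m/s.
v₀ = 30.94 / sin 71.5° = 30.94 / 0.9483 = 32.6 m/s.

32.6 m/s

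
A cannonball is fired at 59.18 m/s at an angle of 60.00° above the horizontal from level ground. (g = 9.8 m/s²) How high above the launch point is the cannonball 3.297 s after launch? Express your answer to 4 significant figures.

v_y0 = 59.18 sin 60.00° = 51.251 m/s.
y(t) = v_y0 t − ½ g t² = 51.251×3.297 − 4.900×3.297² = 115.7 m.

115.7 m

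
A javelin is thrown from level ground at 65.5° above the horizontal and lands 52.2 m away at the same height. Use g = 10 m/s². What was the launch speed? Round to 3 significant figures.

On level ground, R = v₀² sin(2θ) / g, so v₀ = √(R g / sin 2θ).
sin(2 × 65.5°) = 0.7547.
v₀ = √(52.2 × 10 / 0.7547) = √691.7 = 26.3 m/s.

26.3 m/s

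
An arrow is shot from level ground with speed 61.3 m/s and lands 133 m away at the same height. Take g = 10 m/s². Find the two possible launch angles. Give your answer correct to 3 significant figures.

10.4° and 79.6°

Level-ground range: R = v₀² sin(2θ)/g ⇒ sin 2θ = R g / v₀² = 133×10/61.3² = 0.3539.
2θ = arcsin(0.3539) = 20.73° or 180° − 20.73° = 159.27°.
So θ = 10.4° or θ = 79.6°.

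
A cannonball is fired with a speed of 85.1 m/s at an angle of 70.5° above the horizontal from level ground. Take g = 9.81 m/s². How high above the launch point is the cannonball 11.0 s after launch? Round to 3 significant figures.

289 m

v_y0 = 85.1 sin 70.5° = 80.22 m/s.
y(t) = v_y0 t − ½ g t² = 80.22×11.0 − 4.905×11.0² = 289 m.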